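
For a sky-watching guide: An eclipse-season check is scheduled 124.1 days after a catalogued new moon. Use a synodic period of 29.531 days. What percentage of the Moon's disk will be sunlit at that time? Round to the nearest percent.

35%

124.1 d spans 4 complete synodic months (4 × 29.531 = 118.12 d) plus 5.98 d.
Elongation θ = 360° × 5.98/29.531 ≈ 72.9°.
With cos θ = 0.295, the lit fraction is (1 − 0.295)/2 ≈ 0.353, so 35%.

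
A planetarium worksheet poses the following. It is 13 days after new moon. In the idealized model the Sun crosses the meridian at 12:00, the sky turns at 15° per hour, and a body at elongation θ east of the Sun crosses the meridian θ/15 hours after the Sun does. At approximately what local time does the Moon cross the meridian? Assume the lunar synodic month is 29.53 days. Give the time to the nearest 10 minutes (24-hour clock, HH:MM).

The Moon has covered 13/29.53 of its cycle, so θ ≈ 360° × 13/29.53 = 158.5°.
At 15° of sky rotation per hour, 158.5° corresponds to a 10.57 h lag.
12:00 + 10.566 h ≈ 22:34 → 22:30 to the nearest ten minutes.

22:30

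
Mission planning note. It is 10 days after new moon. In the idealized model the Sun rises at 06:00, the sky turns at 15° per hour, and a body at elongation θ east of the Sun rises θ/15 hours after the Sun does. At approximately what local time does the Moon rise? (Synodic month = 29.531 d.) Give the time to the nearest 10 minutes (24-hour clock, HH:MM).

The Moon has covered 10/29.531 of its cycle, so θ ≈ 360° × 10/29.531 = 121.9°.
The Moon trails the Sun by θ/15 = 121.9/15 ≈ 8.13 hours.
06:00 + 8.127 h ≈ 14:08 → 14:10 to the nearest ten minutes.

14:10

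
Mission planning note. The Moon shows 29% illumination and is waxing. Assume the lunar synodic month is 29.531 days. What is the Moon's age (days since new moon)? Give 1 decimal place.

5.3 days

cos θ = 1 − 2f = 0.420, giving a principal value of 65.2°.
Waxing ⇒ before full, so θ = 65.2°.
That fraction of the synodic month is 65.2/360 × 29.531 d ≈ 5.35 d.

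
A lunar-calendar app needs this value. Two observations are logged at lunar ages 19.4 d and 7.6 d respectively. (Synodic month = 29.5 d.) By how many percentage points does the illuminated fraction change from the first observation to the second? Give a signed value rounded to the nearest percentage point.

First observation: θ = 360°·19.4/29.5 = 236.7°, so f = 0.774.
Second observation: θ = 92.7°, f = 0.524.
Δf = 0.524 − 0.774 = -0.250, i.e. -25 pp.

-25 pp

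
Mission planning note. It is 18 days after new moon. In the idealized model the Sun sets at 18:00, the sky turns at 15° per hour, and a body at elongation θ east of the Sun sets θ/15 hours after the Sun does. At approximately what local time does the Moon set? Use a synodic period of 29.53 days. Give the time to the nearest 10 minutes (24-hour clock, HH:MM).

08:40

The Moon has covered 18/29.53 of its cycle, so θ ≈ 360° × 18/29.53 = 219.4°.
The Moon trails the Sun by θ/15 = 219.4/15 ≈ 14.63 hours.
18:00 + 14.629 h ≈ 08:38 → 08:40 to the nearest ten minutes.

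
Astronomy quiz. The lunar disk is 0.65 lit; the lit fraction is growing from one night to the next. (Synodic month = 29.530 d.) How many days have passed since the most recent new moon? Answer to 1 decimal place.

8.8 days

cos θ = 1 − 2f = -0.300, giving a principal value of 107.5°.
The Moon is waxing (0°–180°), so θ = 107.5° directly.
At 360°/29.530 d per day, 107.5° corresponds to 8.81 days.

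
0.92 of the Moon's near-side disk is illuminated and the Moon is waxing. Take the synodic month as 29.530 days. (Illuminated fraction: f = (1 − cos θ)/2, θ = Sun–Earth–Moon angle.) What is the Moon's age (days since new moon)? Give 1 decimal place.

12.1 days

cos θ = 1 − 2f = -0.840, giving a principal value of 147.1°.
Waxing ⇒ before full, so θ = 147.1°.
At 360°/29.530 d per day, 147.1° corresponds to 12.07 days.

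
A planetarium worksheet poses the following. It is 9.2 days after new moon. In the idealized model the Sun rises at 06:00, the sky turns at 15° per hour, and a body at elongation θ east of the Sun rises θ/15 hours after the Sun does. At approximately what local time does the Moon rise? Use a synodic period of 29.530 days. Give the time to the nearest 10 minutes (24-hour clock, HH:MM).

13:30

Elongation θ = 360° × 9.2/29.530 ≈ 112.2°.
The Moon trails the Sun by θ/15 = 112.2/15 ≈ 7.48 hours.
06:00 + 7.477 h ≈ 13:29 → 13:30 to the nearest ten minutes.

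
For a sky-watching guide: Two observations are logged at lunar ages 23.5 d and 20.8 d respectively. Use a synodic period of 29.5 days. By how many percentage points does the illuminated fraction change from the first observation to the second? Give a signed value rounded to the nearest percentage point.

+28 percentage points

First observation: θ = 360°·23.5/29.5 = 286.8°, so f = 0.356.
Second observation: θ = 253.8°, f = 0.639.
Δf = 0.639 − 0.356 = +0.284, i.e. +28 pp.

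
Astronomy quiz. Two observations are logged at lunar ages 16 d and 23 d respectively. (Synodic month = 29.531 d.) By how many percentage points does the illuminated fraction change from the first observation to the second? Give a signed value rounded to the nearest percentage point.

θ₁ = 360° × 16/29.531 = 195.0°, f₁ = (1 − cos θ₁)/2 = 0.983.
θ₂ = 360° × 23/29.531 = 280.4°, f₂ = (1 − cos θ₂)/2 = 0.410.
Change = f₂ − f₁ = -0.573 → -57 percentage points.

-57 pp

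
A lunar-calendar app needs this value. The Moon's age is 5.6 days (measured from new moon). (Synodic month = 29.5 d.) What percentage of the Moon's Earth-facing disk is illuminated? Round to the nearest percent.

Elongation θ = 360° × 5.6/29.5 ≈ 68.3°.
Illuminated fraction = (1 − cos 68.3°)/2 = (1 − 0.369)/2 ≈ 0.315, so 32%.

32%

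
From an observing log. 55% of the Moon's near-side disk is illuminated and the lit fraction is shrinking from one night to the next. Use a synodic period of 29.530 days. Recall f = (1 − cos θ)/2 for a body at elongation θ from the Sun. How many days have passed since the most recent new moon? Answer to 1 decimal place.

cos θ = 1 − 2f = -0.100, giving a principal value of 95.7°.
Since the Moon is past full (waning), take the reflex angle: θ = 360° − 95.7° = 264.3°.
That fraction of the synodic month is 264.3/360 × 29.530 d ≈ 21.68 d.

21.7 days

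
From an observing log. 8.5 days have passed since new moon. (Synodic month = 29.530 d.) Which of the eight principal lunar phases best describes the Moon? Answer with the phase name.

first quarter

θ ≈ 360° × 8.5/29.530 = 104°, which falls in the first quarter sector.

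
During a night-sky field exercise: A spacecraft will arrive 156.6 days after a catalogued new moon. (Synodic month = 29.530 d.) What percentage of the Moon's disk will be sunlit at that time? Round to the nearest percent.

66%

156.6 d spans 5 complete synodic months (5 × 29.530 = 147.65 d) plus 8.95 d.
The Moon has covered 8.95/29.530 of its cycle, so θ ≈ 360° × 8.95/29.530 = 109.1°.
cos 109.1° = (-0.327), so f = (1 − (-0.327))/2 = 0.664, so 66%.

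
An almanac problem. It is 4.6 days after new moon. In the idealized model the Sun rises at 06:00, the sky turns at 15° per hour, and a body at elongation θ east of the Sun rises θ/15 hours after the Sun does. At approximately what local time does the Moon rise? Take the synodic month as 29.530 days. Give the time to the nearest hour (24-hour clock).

10:00

Elongation θ = 360° × 4.6/29.530 ≈ 56.1°.
The Moon trails the Sun by θ/15 = 56.1/15 ≈ 3.74 hours.
06:00 + 3.74 h ≈ 09:44 → 10:00 to the nearest hour.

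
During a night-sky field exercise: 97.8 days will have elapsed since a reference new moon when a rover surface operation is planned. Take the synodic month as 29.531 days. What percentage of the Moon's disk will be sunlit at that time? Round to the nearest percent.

Reduce mod P: 97.8 − 3×29.531 = 9.21 d into the current lunation.
Phase angle: θ = 360°·(9.21 d)/(29.531 d) = 112.2°.
With cos θ = (-0.378), the lit fraction is (1 − (-0.378))/2 ≈ 0.689, so 69%.

69%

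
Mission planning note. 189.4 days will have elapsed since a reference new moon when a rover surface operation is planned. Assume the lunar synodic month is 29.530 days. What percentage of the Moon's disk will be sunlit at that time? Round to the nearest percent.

93%

189.4/29.530 = 6.414 lunations, so 6 complete cycles and 12.22 d into the next.
The Moon has covered 12.22/29.530 of its cycle, so θ ≈ 360° × 12.22/29.530 = 149.0°.
Illuminated fraction = (1 − cos 149.0°)/2 = (1 − (-0.857))/2 ≈ 0.928, so 93%.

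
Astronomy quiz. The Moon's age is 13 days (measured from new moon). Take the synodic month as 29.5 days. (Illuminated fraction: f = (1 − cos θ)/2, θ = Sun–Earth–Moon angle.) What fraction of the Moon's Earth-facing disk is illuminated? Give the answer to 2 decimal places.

The Moon has covered 13/29.5 of its cycle, so θ ≈ 360° × 13/29.5 = 158.6°.
Illuminated fraction = (1 − cos 158.6°)/2 = (1 − (-0.931))/2 ≈ 0.966.

0.97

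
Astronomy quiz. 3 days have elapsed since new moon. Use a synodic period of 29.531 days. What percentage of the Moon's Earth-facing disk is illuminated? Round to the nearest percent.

Phase angle: θ = 360°·(3 d)/(29.531 d) = 36.6°.
With cos θ = 0.803, the lit fraction is (1 − 0.803)/2 ≈ 0.098, so 10%.

10%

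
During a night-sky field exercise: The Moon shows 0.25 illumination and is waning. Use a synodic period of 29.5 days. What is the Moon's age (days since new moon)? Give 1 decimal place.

24.6 days

From f = (1 − cos θ)/2: cos θ = 1 − 2×0.25 = 0.500; arccos → 60.0°.
Since the Moon is past full (waning), take the reflex angle: θ = 360° − 60.0° = 300.0°.
Age = 29.5 × 300.0°/360° ≈ 24.58 days.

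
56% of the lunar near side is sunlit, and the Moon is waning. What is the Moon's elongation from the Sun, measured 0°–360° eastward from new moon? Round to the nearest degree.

263°

Invert f = (1 − cos θ)/2 to get cos θ = 1 − 2(0.56) = -0.120, hence θ₀ = arccos -0.120 = 96.9°.
Waning ⇒ past full, so θ = 360° − 96.9° = 263.1°.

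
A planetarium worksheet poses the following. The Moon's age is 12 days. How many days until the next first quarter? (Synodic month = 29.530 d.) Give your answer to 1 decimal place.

First quarter occurs at elongation 90°, i.e. at age 29.530 × 90/360 = 7.383 d.
This lunation's first quarter (7.383 d) has passed, so add one period: 36.913 − 12 = 24.913 days.

24.9 days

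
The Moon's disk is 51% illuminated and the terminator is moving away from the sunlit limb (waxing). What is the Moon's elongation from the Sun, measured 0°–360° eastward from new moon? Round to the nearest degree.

91°

From f = (1 − cos θ)/2: cos θ = 1 − 2×0.51 = -0.020; arccos → 91.1°.
Before full moon the principal value applies: θ = 91.1°.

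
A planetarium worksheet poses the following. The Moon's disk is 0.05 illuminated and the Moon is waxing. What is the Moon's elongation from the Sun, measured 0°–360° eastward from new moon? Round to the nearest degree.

26°

cos θ = 1 − 2f = 0.900, giving a principal value of 25.8°.
Waxing ⇒ before full, so θ = 25.8°.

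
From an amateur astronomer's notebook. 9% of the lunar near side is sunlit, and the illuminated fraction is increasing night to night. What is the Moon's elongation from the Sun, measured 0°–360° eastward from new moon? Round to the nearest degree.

From f = (1 − cos θ)/2: cos θ = 1 − 2×0.09 = 0.820; arccos → 34.9°.
Waxing ⇒ before full, so θ = 34.9°.

35°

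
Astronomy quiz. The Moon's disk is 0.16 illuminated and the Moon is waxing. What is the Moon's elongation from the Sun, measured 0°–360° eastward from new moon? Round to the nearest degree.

47°

Invert f = (1 − cos θ)/2 to get cos θ = 1 − 2(0.16) = 0.680, hence θ₀ = arccos 0.680 = 47.2°.
Before full moon the principal value applies: θ = 47.2°.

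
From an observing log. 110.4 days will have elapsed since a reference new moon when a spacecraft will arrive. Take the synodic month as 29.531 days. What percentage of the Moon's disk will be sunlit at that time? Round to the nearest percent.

Reduce mod P: 110.4 − 3×29.531 = 21.81 d into the current lunation.
Elongation θ = 360° × 21.81/29.531 ≈ 265.8°.
Illuminated fraction = (1 − cos 265.8°)/2 = (1 − (-0.073))/2 ≈ 0.536, so 54%.

54%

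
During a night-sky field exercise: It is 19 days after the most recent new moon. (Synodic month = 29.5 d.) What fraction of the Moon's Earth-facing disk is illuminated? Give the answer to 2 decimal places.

0.81

Phase angle: θ = 360°·(19 d)/(29.5 d) = 231.9°.
cos 231.9° = (-0.618), so f = (1 − (-0.618))/2 = 0.809.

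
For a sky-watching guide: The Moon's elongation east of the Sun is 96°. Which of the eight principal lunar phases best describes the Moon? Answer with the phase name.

first quarter

The first quarter sector spans roughly 68°–112°; 96° falls inside it.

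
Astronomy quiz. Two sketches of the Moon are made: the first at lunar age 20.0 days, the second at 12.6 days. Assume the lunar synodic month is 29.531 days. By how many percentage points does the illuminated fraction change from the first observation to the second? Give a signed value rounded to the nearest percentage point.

First observation: θ = 360°·20.0/29.531 = 243.8°, so f = 0.721.
Second observation: θ = 153.6°, f = 0.948.
Δf = 0.948 − 0.721 = +0.227, i.e. +23 pp.

+23 percentage points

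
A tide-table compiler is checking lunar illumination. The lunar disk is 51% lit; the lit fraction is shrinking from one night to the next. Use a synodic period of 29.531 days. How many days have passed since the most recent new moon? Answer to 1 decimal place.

Invert f = (1 − cos θ)/2 to get cos θ = 1 − 2(0.51) = -0.020, hence θ₀ = arccos -0.020 = 91.1°.
Since the Moon is past full (waning), take the reflex angle: θ = 360° − 91.1° = 268.9°.
That fraction of the synodic month is 268.9/360 × 29.531 d ≈ 22.05 d.

22.1 days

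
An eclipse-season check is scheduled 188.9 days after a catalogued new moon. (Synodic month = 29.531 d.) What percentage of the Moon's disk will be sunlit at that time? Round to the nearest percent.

188.9/29.531 = 6.397 lunations, so 6 complete cycles and 11.71 d into the next.
The Moon has covered 11.71/29.531 of its cycle, so θ ≈ 360° × 11.71/29.531 = 142.8°.
cos 142.8° = (-0.797), so f = (1 − (-0.797))/2 = 0.898, so 90%.

90%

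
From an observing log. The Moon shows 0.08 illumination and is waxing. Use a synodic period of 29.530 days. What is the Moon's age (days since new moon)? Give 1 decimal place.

2.7 days

Invert f = (1 − cos θ)/2 to get cos θ = 1 − 2(0.08) = 0.840, hence θ₀ = arccos 0.840 = 32.9°.
Before full moon the principal value applies: θ = 32.9°.
That fraction of the synodic month is 32.9/360 × 29.530 d ≈ 2.70 d.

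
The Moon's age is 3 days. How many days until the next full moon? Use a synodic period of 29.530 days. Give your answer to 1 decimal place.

Full moon occurs at elongation 180°, i.e. at age 29.530 × 180/360 = 14.765 d.
That is 14.765 − 3 = 11.765 days ahead.

11.8 days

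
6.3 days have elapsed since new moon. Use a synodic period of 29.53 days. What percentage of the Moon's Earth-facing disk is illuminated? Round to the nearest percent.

Phase angle: θ = 360°·(6.3 d)/(29.53 d) = 76.8°.
With cos θ = 0.228, the lit fraction is (1 − 0.228)/2 ≈ 0.386, so 39%.

39%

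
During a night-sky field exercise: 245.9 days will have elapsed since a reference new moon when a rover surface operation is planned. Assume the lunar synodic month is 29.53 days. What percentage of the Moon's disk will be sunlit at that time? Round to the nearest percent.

245.9/29.53 = 8.327 lunations, so 8 complete cycles and 9.66 d into the next.
Elongation θ = 360° × 9.66/29.53 ≈ 117.8°.
Illuminated fraction = (1 − cos 117.8°)/2 = (1 − (-0.466))/2 ≈ 0.733, so 73%.

73%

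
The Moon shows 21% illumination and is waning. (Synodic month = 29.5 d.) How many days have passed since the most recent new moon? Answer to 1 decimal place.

From f = (1 − cos θ)/2: cos θ = 1 − 2×0.21 = 0.580; arccos → 54.5°.
Since the Moon is past full (waning), take the reflex angle: θ = 360° − 54.5° = 305.5°.
At 360°/29.5 d per day, 305.5° corresponds to 25.03 days.

25.0 days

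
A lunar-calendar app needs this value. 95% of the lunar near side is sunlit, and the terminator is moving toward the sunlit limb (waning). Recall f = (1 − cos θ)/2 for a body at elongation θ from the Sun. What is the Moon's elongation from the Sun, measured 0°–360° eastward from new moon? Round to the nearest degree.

206°

cos θ = 1 − 2f = -0.900, giving a principal value of 154.2°.
Waning ⇒ past full, so θ = 360° − 154.2° = 205.8°.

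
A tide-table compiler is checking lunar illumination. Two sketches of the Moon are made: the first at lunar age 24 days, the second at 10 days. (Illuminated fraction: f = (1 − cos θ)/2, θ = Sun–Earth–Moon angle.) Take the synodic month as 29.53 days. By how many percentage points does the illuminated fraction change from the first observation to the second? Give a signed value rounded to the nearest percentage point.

+46 percentage points

θ₁ = 360° × 24/29.53 = 292.6°, f₁ = (1 − cos θ₁)/2 = 0.308.
θ₂ = 360° × 10/29.53 = 121.9°, f₂ = (1 − cos θ₂)/2 = 0.764.
Change = f₂ − f₁ = +0.456 → +46 percentage points.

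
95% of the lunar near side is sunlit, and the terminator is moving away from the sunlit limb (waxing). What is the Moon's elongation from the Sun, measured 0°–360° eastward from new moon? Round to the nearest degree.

Invert f = (1 − cos θ)/2 to get cos θ = 1 − 2(0.95) = -0.900, hence θ₀ = arccos -0.900 = 154.2°.
The Moon is waxing (0°–180°), so θ = 154.2° directly.

154°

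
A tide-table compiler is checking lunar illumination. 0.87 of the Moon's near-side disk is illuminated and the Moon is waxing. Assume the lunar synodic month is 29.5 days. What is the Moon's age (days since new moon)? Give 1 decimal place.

11.3 days

cos θ = 1 − 2f = -0.740, giving a principal value of 137.7°.
The Moon is waxing (0°–180°), so θ = 137.7° directly.
That fraction of the synodic month is 137.7/360 × 29.5 d ≈ 11.29 d.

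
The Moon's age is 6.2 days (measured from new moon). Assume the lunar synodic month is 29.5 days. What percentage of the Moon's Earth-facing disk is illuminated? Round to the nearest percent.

Phase angle: θ = 360°·(6.2 d)/(29.5 d) = 75.7°.
Illuminated fraction = (1 − cos 75.7°)/2 = (1 − 0.248)/2 ≈ 0.376, so 38%.

38%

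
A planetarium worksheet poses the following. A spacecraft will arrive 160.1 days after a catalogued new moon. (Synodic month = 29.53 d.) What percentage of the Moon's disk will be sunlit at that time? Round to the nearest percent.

94%

160.1 d spans 5 complete synodic months (5 × 29.53 = 147.65 d) plus 12.45 d.
Phase angle: θ = 360°·(12.45 d)/(29.53 d) = 151.8°.
With cos θ = (-0.881), the lit fraction is (1 − (-0.881))/2 ≈ 0.941, so 94%.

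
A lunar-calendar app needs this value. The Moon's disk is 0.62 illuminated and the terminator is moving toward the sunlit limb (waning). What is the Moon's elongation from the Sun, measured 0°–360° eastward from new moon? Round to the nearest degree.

Invert f = (1 − cos θ)/2 to get cos θ = 1 − 2(0.62) = -0.240, hence θ₀ = arccos -0.240 = 103.9°.
Since the Moon is past full (waning), take the reflex angle: θ = 360° − 103.9° = 256.1°.

256°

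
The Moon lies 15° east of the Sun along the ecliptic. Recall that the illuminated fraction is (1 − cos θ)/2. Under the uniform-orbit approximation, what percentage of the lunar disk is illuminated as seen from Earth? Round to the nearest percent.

2%

Half-versine of 15°: (1 − 0.966)/2 = 0.017, i.e. 2%.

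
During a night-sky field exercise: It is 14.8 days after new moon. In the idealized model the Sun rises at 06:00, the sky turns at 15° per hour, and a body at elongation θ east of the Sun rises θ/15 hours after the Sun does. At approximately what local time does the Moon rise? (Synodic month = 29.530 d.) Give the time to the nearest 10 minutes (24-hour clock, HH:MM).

18:00

The Moon has covered 14.8/29.530 of its cycle, so θ ≈ 360° × 14.8/29.530 = 180.4°.
Delay after the Sun = 180.4° / (15°/h) ≈ 12.03 h.
06:00 + 12.028 h ≈ 18:02 → 18:00 to the nearest ten minutes.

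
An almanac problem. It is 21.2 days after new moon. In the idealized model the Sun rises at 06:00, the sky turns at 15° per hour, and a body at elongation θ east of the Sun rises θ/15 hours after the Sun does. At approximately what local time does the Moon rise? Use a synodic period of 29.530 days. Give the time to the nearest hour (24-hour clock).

23:00

Elongation θ = 360° × 21.2/29.530 ≈ 258.4°.
At 15° of sky rotation per hour, 258.4° corresponds to a 17.23 h lag.
06:00 + 17.23 h ≈ 23:14 → 23:00 to the nearest hour.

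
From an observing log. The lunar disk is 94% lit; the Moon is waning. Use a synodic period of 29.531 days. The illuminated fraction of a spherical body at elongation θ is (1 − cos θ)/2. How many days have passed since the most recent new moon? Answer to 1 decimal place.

cos θ = 1 − 2f = -0.880, giving a principal value of 151.6°.
A waning Moon lies in 180°–360°, so θ = 360° − 151.6° = 208.4°.
Age = 29.531 × 208.4°/360° ≈ 17.09 days.

17.1 days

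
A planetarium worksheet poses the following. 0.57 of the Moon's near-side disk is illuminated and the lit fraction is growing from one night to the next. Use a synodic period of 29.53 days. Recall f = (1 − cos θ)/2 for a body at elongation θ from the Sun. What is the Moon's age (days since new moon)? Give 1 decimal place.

Invert f = (1 − cos θ)/2 to get cos θ = 1 − 2(0.57) = -0.140, hence θ₀ = arccos -0.140 = 98.0°.
The Moon is waxing (0°–180°), so θ = 98.0° directly.
That fraction of the synodic month is 98.0/360 × 29.53 d ≈ 8.04 d.

8.0 days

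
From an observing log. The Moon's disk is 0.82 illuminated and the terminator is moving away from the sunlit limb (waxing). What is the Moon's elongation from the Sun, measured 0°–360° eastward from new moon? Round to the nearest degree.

cos θ = 1 − 2f = -0.640, giving a principal value of 129.8°.
Before full moon the principal value applies: θ = 129.8°.

130°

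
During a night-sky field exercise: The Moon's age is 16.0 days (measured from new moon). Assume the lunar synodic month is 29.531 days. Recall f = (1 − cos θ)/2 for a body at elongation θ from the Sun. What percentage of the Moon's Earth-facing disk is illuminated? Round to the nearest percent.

98%

The Moon has covered 16.0/29.531 of its cycle, so θ ≈ 360° × 16.0/29.531 = 195.0°.
Illuminated fraction = (1 − cos 195.0°)/2 = (1 − (-0.966))/2 ≈ 0.983, so 98%.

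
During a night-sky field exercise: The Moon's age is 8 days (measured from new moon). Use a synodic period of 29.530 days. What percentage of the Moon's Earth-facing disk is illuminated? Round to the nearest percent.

57%

Phase angle: θ = 360°·(8 d)/(29.530 d) = 97.5°.
With cos θ = (-0.131), the lit fraction is (1 − (-0.131))/2 ≈ 0.566, so 57%.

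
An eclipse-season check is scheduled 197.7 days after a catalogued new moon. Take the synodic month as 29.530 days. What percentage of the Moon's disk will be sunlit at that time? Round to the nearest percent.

Reduce mod P: 197.7 − 6×29.530 = 20.52 d into the current lunation.
Elongation θ = 360° × 20.52/29.530 ≈ 250.2°.
cos 250.2° = (-0.339), so f = (1 − (-0.339))/2 = 0.670, so 67%.

67%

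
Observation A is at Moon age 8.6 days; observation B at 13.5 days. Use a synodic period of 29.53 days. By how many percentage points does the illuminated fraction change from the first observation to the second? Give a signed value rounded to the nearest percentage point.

+35 percentage points

First observation: θ = 360°·8.6/29.53 = 104.8°, so f = 0.628.
Second observation: θ = 164.6°, f = 0.982.
Δf = 0.982 − 0.628 = +0.354, i.e. +35 pp.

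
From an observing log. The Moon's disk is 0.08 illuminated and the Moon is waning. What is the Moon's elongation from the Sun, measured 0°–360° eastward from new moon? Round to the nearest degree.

From f = (1 − cos θ)/2: cos θ = 1 − 2×0.08 = 0.840; arccos → 32.9°.
Since the Moon is past full (waning), take the reflex angle: θ = 360° − 32.9° = 327.1°.

327°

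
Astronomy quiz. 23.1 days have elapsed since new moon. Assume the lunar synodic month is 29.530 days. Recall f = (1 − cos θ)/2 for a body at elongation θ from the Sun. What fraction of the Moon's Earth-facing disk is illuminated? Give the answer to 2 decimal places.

0.40

The Moon has covered 23.1/29.530 of its cycle, so θ ≈ 360° × 23.1/29.530 = 281.6°.
Illuminated fraction = (1 − cos 281.6°)/2 = (1 − 0.201)/2 ≈ 0.399.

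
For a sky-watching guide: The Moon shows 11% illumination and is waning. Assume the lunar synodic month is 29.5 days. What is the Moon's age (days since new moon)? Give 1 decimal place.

26.3 days

From f = (1 − cos θ)/2: cos θ = 1 − 2×0.11 = 0.780; arccos → 38.7°.
Since the Moon is past full (waning), take the reflex angle: θ = 360° − 38.7° = 321.3°.
Age = 29.5 × 321.3°/360° ≈ 26.33 days.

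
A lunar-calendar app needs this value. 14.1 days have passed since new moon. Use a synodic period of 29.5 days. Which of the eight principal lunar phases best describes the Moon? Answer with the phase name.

At 14.1/29.5 of the cycle, θ ≈ 172° — the full moon range.

full moon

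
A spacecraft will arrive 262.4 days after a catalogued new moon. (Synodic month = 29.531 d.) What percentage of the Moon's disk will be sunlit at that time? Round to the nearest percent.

12%

Reduce mod P: 262.4 − 8×29.531 = 26.15 d into the current lunation.
The Moon has covered 26.15/29.531 of its cycle, so θ ≈ 360° × 26.15/29.531 = 318.8°.
cos 318.8° = 0.753, so f = (1 − 0.753)/2 = 0.124, so 12%.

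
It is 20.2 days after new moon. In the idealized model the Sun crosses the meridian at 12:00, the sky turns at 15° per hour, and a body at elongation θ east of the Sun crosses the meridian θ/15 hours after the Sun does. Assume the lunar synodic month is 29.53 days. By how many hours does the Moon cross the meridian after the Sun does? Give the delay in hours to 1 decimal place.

16.4 h

The Moon has covered 20.2/29.53 of its cycle, so θ ≈ 360° × 20.2/29.53 = 246.3°.
At 15° of sky rotation per hour, 246.3° corresponds to a 16.42 h lag.
So the Moon crosses the meridian 16.42 h after the Sun.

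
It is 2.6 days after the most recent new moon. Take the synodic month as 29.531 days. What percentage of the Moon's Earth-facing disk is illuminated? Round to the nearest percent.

7%

The Moon has covered 2.6/29.531 of its cycle, so θ ≈ 360° × 2.6/29.531 = 31.7°.
cos 31.7° = 0.851, so f = (1 − 0.851)/2 = 0.075, so 7%.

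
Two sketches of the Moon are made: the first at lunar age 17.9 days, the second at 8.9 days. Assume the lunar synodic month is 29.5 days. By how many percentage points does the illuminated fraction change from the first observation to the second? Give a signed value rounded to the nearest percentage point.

θ₁ = 360° × 17.9/29.5 = 218.4°, f₁ = (1 − cos θ₁)/2 = 0.892.
θ₂ = 360° × 8.9/29.5 = 108.6°, f₂ = (1 − cos θ₂)/2 = 0.660.
Change = f₂ − f₁ = -0.232 → -23 percentage points.

-23 pp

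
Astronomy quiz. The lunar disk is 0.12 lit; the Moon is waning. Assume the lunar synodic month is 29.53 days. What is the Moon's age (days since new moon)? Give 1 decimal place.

26.2 days

cos θ = 1 − 2f = 0.760, giving a principal value of 40.5°.
Waning ⇒ past full, so θ = 360° − 40.5° = 319.5°.
Age = 29.53 × 319.5°/360° ≈ 26.20 days.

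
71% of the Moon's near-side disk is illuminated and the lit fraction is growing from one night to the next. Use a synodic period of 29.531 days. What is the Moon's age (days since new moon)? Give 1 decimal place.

Invert f = (1 − cos θ)/2 to get cos θ = 1 − 2(0.71) = -0.420, hence θ₀ = arccos -0.420 = 114.8°.
Waxing ⇒ before full, so θ = 114.8°.
At 360°/29.531 d per day, 114.8° corresponds to 9.42 days.

9.4 days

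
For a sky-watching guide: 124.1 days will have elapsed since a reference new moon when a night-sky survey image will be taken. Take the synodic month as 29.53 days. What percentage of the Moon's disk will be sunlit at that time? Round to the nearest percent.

124.1 d spans 4 complete synodic months (4 × 29.53 = 118.12 d) plus 5.98 d.
Elongation θ = 360° × 5.98/29.53 ≈ 72.9°.
cos 72.9° = 0.294, so f = (1 − 0.294)/2 = 0.353, so 35%.

35%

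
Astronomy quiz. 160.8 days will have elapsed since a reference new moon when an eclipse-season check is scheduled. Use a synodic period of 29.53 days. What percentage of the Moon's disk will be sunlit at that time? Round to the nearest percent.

160.8 d spans 5 complete synodic months (5 × 29.53 = 147.65 d) plus 13.15 d.
Phase angle: θ = 360°·(13.15 d)/(29.53 d) = 160.3°.
cos 160.3° = (-0.942), so f = (1 − (-0.942))/2 = 0.971, so 97%.

97%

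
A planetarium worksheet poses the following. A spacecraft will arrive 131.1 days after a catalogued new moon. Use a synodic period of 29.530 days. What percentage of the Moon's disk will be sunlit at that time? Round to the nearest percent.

96%

131.1 d spans 4 complete synodic months (4 × 29.530 = 118.12 d) plus 12.98 d.
The Moon has covered 12.98/29.530 of its cycle, so θ ≈ 360° × 12.98/29.530 = 158.2°.
With cos θ = (-0.929), the lit fraction is (1 − (-0.929))/2 ≈ 0.964, so 96%.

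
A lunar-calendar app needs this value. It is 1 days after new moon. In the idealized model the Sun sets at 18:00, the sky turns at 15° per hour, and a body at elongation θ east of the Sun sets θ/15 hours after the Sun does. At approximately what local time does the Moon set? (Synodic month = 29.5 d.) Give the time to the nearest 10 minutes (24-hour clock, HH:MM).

18:50

Phase angle: θ = 360°·(1 d)/(29.5 d) = 12.2°.
The Moon trails the Sun by θ/15 = 12.2/15 ≈ 0.81 hours.
18:00 + 0.814 h ≈ 18:49 → 18:50 to the nearest ten minutes.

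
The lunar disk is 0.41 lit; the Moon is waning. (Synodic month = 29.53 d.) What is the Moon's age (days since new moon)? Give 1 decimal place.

cos θ = 1 − 2f = 0.180, giving a principal value of 79.6°.
Waning ⇒ past full, so θ = 360° − 79.6° = 280.4°.
That fraction of the synodic month is 280.4/360 × 29.53 d ≈ 23.00 d.

23.0 days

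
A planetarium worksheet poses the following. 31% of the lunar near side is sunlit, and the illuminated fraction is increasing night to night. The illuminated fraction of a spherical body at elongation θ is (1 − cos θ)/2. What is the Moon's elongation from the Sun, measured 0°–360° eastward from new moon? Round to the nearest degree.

Invert f = (1 − cos θ)/2 to get cos θ = 1 − 2(0.31) = 0.380, hence θ₀ = arccos 0.380 = 67.7°.
Waxing ⇒ before full, so θ = 67.7°.

68°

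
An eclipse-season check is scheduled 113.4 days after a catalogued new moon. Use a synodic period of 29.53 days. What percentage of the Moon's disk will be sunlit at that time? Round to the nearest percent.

23%

113.4/29.53 = 3.840 lunations, so 3 complete cycles and 24.81 d into the next.
The Moon has covered 24.81/29.53 of its cycle, so θ ≈ 360° × 24.81/29.53 = 302.5°.
With cos θ = 0.537, the lit fraction is (1 − 0.537)/2 ≈ 0.232, so 23%.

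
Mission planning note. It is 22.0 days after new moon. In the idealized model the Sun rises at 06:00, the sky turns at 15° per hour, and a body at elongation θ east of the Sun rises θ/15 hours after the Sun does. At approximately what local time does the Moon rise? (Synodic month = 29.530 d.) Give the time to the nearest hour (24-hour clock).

00:00

Phase angle: θ = 360°·(22.0 d)/(29.530 d) = 268.2°.
Delay after the Sun = 268.2° / (15°/h) ≈ 17.88 h.
06:00 + 17.88 h ≈ 23:53 → 00:00 to the nearest hour.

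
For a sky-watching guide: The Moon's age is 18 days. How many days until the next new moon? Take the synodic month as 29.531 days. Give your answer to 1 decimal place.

One full lunation from the last new moon is 29.531 d; remaining = 29.531 − 18 = 11.531 d.

11.5 days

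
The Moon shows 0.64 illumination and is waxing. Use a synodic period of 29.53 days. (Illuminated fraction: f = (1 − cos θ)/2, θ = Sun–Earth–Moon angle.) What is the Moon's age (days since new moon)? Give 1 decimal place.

8.7 days

cos θ = 1 − 2f = -0.280, giving a principal value of 106.3°.
The Moon is waxing (0°–180°), so θ = 106.3° directly.
Age = 29.53 × 106.3°/360° ≈ 8.72 days.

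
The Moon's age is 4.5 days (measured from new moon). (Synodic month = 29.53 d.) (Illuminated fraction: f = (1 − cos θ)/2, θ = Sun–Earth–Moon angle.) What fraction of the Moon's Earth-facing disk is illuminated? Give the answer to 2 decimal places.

The Moon has covered 4.5/29.53 of its cycle, so θ ≈ 360° × 4.5/29.53 = 54.9°.
Illuminated fraction = (1 − cos 54.9°)/2 = (1 − 0.576)/2 ≈ 0.212.

0.21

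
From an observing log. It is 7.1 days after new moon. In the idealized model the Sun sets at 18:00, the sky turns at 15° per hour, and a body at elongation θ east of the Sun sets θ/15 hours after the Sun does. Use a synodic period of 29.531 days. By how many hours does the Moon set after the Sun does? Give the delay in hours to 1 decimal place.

Elongation θ = 360° × 7.1/29.531 ≈ 86.6°.
At 15° of sky rotation per hour, 86.6° corresponds to a 5.77 h lag.
So the Moon sets 5.77 h after the Sun.

5.8 h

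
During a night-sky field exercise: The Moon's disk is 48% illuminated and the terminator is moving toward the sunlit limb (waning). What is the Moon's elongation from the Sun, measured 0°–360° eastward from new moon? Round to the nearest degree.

cos θ = 1 − 2f = 0.040, giving a principal value of 87.7°.
Waning ⇒ past full, so θ = 360° − 87.7° = 272.3°.

272°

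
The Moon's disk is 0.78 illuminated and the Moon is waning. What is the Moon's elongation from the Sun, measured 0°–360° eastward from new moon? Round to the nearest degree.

236°

From f = (1 − cos θ)/2: cos θ = 1 − 2×0.78 = -0.560; arccos → 124.1°.
Waning ⇒ past full, so θ = 360° − 124.1° = 235.9°.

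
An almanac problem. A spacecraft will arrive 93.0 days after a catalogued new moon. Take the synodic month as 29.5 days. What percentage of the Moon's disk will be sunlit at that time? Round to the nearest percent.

93.0/29.5 = 3.153 lunations, so 3 complete cycles and 4.50 d into the next.
The Moon has covered 4.50/29.5 of its cycle, so θ ≈ 360° × 4.50/29.5 = 54.9°.
Illuminated fraction = (1 − cos 54.9°)/2 = (1 − 0.575)/2 ≈ 0.213, so 21%.

21%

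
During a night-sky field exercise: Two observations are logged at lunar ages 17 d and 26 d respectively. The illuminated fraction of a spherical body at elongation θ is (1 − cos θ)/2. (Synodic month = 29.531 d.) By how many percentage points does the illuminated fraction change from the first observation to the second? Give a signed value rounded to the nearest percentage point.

-81 pp

First observation: θ = 360°·17/29.531 = 207.2°, so f = 0.945.
Second observation: θ = 317.0°, f = 0.135.
Δf = 0.135 − 0.945 = -0.810, i.e. -81 pp.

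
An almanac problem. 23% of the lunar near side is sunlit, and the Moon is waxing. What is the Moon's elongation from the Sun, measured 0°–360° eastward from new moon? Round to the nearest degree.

From f = (1 − cos θ)/2: cos θ = 1 − 2×0.23 = 0.540; arccos → 57.3°.
The Moon is waxing (0°–180°), so θ = 57.3° directly.

57°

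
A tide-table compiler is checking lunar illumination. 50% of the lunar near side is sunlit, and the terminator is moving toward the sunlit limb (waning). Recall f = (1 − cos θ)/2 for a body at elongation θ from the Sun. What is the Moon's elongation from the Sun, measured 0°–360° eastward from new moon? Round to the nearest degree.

270°

Invert f = (1 − cos θ)/2 to get cos θ = 1 − 2(0.50) = 0.000, hence θ₀ = arccos 0.000 = 90.0°.
Since the Moon is past full (waning), take the reflex angle: θ = 360° − 90.0° = 270.0°.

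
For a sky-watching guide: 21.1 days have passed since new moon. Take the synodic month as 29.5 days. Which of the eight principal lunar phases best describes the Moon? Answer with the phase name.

last quarter

At 21.1/29.5 of the cycle, θ ≈ 257° — the last quarter range.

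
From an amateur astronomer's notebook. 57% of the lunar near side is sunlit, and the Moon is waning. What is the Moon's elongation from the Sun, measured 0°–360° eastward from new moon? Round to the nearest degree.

From f = (1 − cos θ)/2: cos θ = 1 − 2×0.57 = -0.140; arccos → 98.0°.
Since the Moon is past full (waning), take the reflex angle: θ = 360° − 98.0° = 262.0°.

262°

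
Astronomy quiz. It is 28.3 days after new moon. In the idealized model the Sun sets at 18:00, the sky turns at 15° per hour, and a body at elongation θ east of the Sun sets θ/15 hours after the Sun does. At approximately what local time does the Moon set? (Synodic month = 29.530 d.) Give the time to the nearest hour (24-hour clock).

17:00

Elongation θ = 360° × 28.3/29.530 ≈ 345.0°.
Delay after the Sun = 345.0° / (15°/h) ≈ 23.00 h.
18:00 + 23.00 h ≈ 17:00 → 17:00 to the nearest hour.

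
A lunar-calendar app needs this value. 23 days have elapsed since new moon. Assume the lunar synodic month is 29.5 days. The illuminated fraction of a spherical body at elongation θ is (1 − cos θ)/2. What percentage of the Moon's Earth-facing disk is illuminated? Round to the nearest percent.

41%

The Moon has covered 23/29.5 of its cycle, so θ ≈ 360° × 23/29.5 = 280.7°.
With cos θ = 0.185, the lit fraction is (1 − 0.185)/2 ≈ 0.407, so 41%.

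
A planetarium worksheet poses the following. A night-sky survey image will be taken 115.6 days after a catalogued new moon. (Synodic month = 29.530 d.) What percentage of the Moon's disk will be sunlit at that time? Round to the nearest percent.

115.6 d spans 3 complete synodic months (3 × 29.530 = 88.59 d) plus 27.01 d.
Phase angle: θ = 360°·(27.01 d)/(29.530 d) = 329.3°.
cos 329.3° = 0.860, so f = (1 − 0.860)/2 = 0.070, so 7%.

7%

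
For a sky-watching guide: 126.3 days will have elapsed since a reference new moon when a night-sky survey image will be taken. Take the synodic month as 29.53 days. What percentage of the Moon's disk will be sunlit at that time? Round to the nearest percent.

58%

126.3/29.53 = 4.277 lunations, so 4 complete cycles and 8.18 d into the next.
Phase angle: θ = 360°·(8.18 d)/(29.53 d) = 99.7°.
With cos θ = (-0.169), the lit fraction is (1 − (-0.169))/2 ≈ 0.584, so 58%.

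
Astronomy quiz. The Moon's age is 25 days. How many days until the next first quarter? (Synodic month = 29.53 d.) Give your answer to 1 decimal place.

First quarter is 0.25 of the way through the cycle: age 0.25 × 29.53 = 7.383 d.
Already past this cycle's first quarter; the next is at 7.383 + 29.53 = 36.913 d, so 36.913 − 25 = 11.913 days.

11.9 days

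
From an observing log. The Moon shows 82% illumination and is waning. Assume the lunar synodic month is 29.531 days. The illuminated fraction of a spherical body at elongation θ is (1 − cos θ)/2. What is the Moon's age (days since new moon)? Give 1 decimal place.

18.9 days

cos θ = 1 − 2f = -0.640, giving a principal value of 129.8°.
A waning Moon lies in 180°–360°, so θ = 360° − 129.8° = 230.2°.
That fraction of the synodic month is 230.2/360 × 29.531 d ≈ 18.88 d.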